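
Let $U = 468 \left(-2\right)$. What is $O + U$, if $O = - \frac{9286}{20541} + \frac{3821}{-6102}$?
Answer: $- \frac{39151498895}{41780394} \approx -937.08$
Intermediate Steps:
$O = - \frac{45050111}{41780394}$ ($O = \left(-9286\right) \frac{1}{20541} + 3821 \left(- \frac{1}{6102}\right) = - \frac{9286}{20541} - \frac{3821}{6102} = - \frac{45050111}{41780394} \approx -1.0783$)
$U = -936$
$O + U = - \frac{45050111}{41780394} - 936 = - \frac{39151498895}{41780394}$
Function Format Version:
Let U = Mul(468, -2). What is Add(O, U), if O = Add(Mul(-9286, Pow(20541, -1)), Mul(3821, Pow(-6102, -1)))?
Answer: Rational(-39151498895, 41780394) ≈ -937.08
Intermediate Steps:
O = Rational(-45050111, 41780394) (O = Add(Mul(-9286, Rational(1, 20541)), Mul(3821, Rational(-1, 6102))) = Add(Rational(-9286, 20541), Rational(-3821, 6102)) = Rational(-45050111, 41780394) ≈ -1.0783)
U = -936
Add(O, U) = Add(Rational(-45050111, 41780394), -936) = Rational(-39151498895, 41780394)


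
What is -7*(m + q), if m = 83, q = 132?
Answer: -1505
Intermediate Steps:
-7*(m + q) = -7*(83 + 132) = -7*215 = -1505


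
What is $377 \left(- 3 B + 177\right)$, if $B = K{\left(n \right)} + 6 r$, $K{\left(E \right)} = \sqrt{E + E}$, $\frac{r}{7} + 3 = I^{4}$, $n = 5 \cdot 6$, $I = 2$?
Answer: $-550797 - 2262 \sqrt{15} \approx -5.5956 \cdot 10^{5}$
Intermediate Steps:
$n = 30$
$r = 91$ ($r = -21 + 7 \cdot 2^{4} = -21 + 7 \cdot 16 = -21 + 112 = 91$)
$K{\left(E \right)} = \sqrt{2} \sqrt{E}$ ($K{\left(E \right)} = \sqrt{2 E} = \sqrt{2} \sqrt{E}$)
$B = 546 + 2 \sqrt{15}$ ($B = \sqrt{2} \sqrt{30} + 6 \cdot 91 = 2 \sqrt{15} + 546 = 546 + 2 \sqrt{15} \approx 553.75$)
$377 \left(- 3 B + 177\right) = 377 \left(- 3 \left(546 + 2 \sqrt{15}\right) + 177\right) = 377 \left(\left(-1638 - 6 \sqrt{15}\right) + 177\right) = 377 \left(-1461 - 6 \sqrt{15}\right) = -550797 - 2262 \sqrt{15}$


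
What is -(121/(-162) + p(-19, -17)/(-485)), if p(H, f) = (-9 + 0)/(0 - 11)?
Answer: 646993/864270 ≈ 0.74860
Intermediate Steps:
p(H, f) = 9/11 (p(H, f) = -9/(-11) = -9*(-1/11) = 9/11)
-(121/(-162) + p(-19, -17)/(-485)) = -(121/(-162) + (9/11)/(-485)) = -(121*(-1/162) + (9/11)*(-1/485)) = -(-121/162 - 9/5335) = -1*(-646993/864270) = 646993/864270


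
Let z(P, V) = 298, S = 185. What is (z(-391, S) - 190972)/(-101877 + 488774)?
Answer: -190674/386897 ≈ -0.49283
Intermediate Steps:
(z(-391, S) - 190972)/(-101877 + 488774) = (298 - 190972)/(-101877 + 488774) = -190674/386897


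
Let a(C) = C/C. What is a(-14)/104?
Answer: 1/104 ≈ 0.0096154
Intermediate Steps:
a(C) = 1
a(-14)/104 = 1/104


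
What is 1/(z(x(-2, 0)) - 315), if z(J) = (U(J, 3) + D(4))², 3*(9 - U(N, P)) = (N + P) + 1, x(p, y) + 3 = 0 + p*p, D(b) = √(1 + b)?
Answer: -10377/2615258 - 297*√5/1307629 ≈ -0.0044757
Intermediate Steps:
x(p, y) = -3 + p² (x(p, y) = -3 + (0 + p*p) = -3 + (0 + p²) = -3 + p²)
U(N, P) = 26/3 - N/3 - P/3 (U(N, P) = 9 - ((N + P) + 1)/3 = 9 - (1 + N + P)/3 = 9 + (-⅓ - N/3 - P/3) = 26/3 - N/3 - P/3)
z(J) = (23/3 + √5 - J/3)² (z(J) = ((26/3 - J/3 - ⅓*3) + √(1 + 4))² = ((26/3 - J/3 - 1) + √5)² = ((23/3 - J/3) + √5)² = (23/3 + √5 - J/3)²)
1/(z(x(-2, 0)) - 315) = 1/((23 - (-3 + (-2)²) + 3*√5)²/9 - 315) = 1/((23 - (-3 + 4) + 3*√5)²/9 - 315) = 1/((23 - 1*1 + 3*√5)²/9 - 315) = 1/((23 - 1 + 3*√5)²/9 - 315) = 1/((22 + 3*√5)²/9 - 315) = 1/(-315 + (22 + 3*√5)²/9)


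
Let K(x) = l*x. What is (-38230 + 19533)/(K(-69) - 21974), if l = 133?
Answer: 18697/31151 ≈ 0.60021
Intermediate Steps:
K(x) = 133*x
(-38230 + 19533)/(K(-69) - 21974) = (-38230 + 19533)/(133*(-69) - 21974) = -18697/(-9177 - 21974) = -18697/(-31151) = -18697*(-1/31151) = 18697/31151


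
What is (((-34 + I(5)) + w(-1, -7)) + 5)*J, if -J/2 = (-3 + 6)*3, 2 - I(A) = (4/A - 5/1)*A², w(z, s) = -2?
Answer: -1368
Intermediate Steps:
I(A) = 2 - A²*(-5 + 4/A) (I(A) = 2 - (4/A - 5/1)*A² = 2 - (4/A - 5*1)*A² = 2 - (4/A - 5)*A² = 2 - (-5 + 4/A)*A² = 2 - A²*(-5 + 4/A))
J = -18 (J = -2*(-3 + 6)*3 = -6*3 = -2*9 = -18)
(((-34 + I(5)) + w(-1, -7)) + 5)*J = (((-34 + (2 - 4*5 + 5*5²)) - 2) + 5)*(-18) = (((-34 + (2 - 20 + 5*25)) - 2) + 5)*(-18) = (((-34 + (2 - 20 + 125)) - 2) + 5)*(-18) = (((-34 + 107) - 2) + 5)*(-18) = ((73 - 2) + 5)*(-18) = (71 + 5)*(-18) = 76*(-18) = -1368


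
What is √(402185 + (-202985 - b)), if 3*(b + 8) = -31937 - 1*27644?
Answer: √1971615/3 ≈ 468.05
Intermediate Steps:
b = -59605/3 (b = -8 + (-31937 - 1*27644)/3 = -8 + (-31937 - 27644)/3 = -8 + (⅓)*(-59581) = -8 - 59581/3 = -59605/3 ≈ -19868.)
√(402185 + (-202985 - b)) = √(402185 + (-202985 - 1*(-59605/3))) = √(402185 + (-202985 + 59605/3)) = √(402185 - 549350/3) = √(657205/3) = √1971615/3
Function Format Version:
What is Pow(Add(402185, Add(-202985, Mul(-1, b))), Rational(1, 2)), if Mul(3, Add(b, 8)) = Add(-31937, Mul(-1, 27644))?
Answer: Mul(Rational(1, 3), Pow(1971615, Rational(1, 2))) ≈ 468.05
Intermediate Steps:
b = Rational(-59605, 3) (b = Add(-8, Mul(Rational(1, 3), Add(-31937, Mul(-1, 27644)))) = Add(-8, Mul(Rational(1, 3), Add(-31937, -27644))) = Add(-8, Mul(Rational(1, 3), -59581)) = Add(-8, Rational(-59581, 3)) = Rational(-59605, 3) ≈ -19868.)
Pow(Add(402185, Add(-202985, Mul(-1, b))), Rational(1, 2)) = Pow(Add(402185, Add(-202985, Mul(-1, Rational(-59605, 3)))), Rational(1, 2)) = Pow(Add(402185, Add(-202985, Rational(59605, 3))), Rational(1, 2)) = Pow(Add(402185, Rational(-549350, 3)), Rational(1, 2)) = Pow(Rational(657205, 3), Rational(1, 2)) = Mul(Rational(1, 3), Pow(1971615, Rational(1, 2)))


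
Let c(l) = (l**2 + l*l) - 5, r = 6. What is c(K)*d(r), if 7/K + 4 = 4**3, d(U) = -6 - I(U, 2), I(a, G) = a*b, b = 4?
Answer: 8951/60 ≈ 149.18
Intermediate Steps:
I(a, G) = 4*a (I(a, G) = a*4 = 4*a)
d(U) = -6 - 4*U
K = 7/60 (K = 7/(-4 + 4**3) = 7/(-4 + 64) = 7/60 ≈ 0.11667)
c(l) = -5 + 2*l**2 (c(l) = (l**2 + l**2) - 5 = 2*l**2 - 5 = -5 + 2*l**2)
c(K)*d(r) = (-5 + 2*(7/60)**2)*(-6 - 4*6) = (-5 + 2*(49/3600))*(-6 - 24) = (-5 + 49/1800)*(-30) = -8951/1800*(-30) = 8951/60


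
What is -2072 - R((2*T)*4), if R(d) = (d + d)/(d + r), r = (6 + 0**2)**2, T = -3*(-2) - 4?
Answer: -26944/13 ≈ -2072.6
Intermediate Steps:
T = 2 (T = 6 - 4 = 2)
r = 36 (r = (6 + 0)**2 = 6**2 = 36)
R(d) = 2*d/(36 + d) (R(d) = (d + d)/(d + 36) = (2*d)/(36 + d) = 2*d/(36 + d))
-2072 - R((2*T)*4) = -2072 - 2*(2*2)*4/(36 + (2*2)*4) = -2072 - 2*4*4/(36 + 4*4) = -2072 - 2*16/(36 + 16) = -2072 - 2*16/52 = -2072 - 1*8/13 = -2072 - 8/13 = -26944/13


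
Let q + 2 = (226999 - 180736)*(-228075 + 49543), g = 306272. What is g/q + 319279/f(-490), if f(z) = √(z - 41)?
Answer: -153136/4129712959 - 319279*I*√59/177 ≈ -3.7082e-5 - 13856.0*I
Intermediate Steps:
q = -8259425918 (q = -2 + (226999 - 180736)*(-228075 + 49543) = -2 + 46263*(-178532) = -2 - 8259425916 = -8259425918)
f(z) = √(-41 + z)
g/q + 319279/f(-490) = 306272/(-8259425918) + 319279/(√(-41 - 490)) = 306272*(-1/8259425918) + 319279/(√(-531)) = -153136/4129712959 + 319279/((3*I*√59)) = -153136/4129712959 + 319279*(-I*√59/177) = -153136/4129712959 - 319279*I*√59/177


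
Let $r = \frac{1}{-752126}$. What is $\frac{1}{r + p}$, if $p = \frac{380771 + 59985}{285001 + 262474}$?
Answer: $\frac{411770181850}{331503499781} \approx 1.2421$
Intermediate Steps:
$r = - \frac{1}{752126} \approx -1.3296 \cdot 10^{-6}$
$p = \frac{440756}{547475} \approx 0.80507$
$\frac{1}{r + p} = \frac{1}{- \frac{1}{752126} + \frac{440756}{547475}} = \frac{1}{\frac{331503499781}{411770181850}} = \frac{411770181850}{331503499781}$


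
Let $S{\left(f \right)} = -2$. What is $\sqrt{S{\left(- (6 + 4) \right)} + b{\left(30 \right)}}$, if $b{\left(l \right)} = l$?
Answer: $2 \sqrt{7} \approx 5.2915$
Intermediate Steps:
$\sqrt{S{\left(- (6 + 4) \right)} + b{\left(30 \right)}} = \sqrt{-2 + 30} = \sqrt{28} = 2 \sqrt{7}$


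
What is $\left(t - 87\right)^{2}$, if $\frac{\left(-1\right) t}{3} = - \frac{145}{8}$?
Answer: $\frac{68121}{64} \approx 1064.4$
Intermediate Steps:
$t = \frac{435}{8}$ ($t = - 3 \left(- \frac{145}{8}\right) = - 3 \left(\left(-145\right) \frac{1}{8}\right) = \left(-3\right) \left(- \frac{145}{8}\right) = \frac{435}{8} \approx 54.375$)
$\left(t - 87\right)^{2} = \left(\frac{435}{8} - 87\right)^{2} = \left(- \frac{261}{8}\right)^{2} = \frac{68121}{64}$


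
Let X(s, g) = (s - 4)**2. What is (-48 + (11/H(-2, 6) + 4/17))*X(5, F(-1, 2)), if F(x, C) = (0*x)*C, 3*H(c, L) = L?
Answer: -1437/34 ≈ -42.265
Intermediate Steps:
H(c, L) = L/3
F(x, C) = 0 (F(x, C) = 0*C = 0)
X(s, g) = (-4 + s)**2
(-48 + (11/H(-2, 6) + 4/17))*X(5, F(-1, 2)) = (-48 + (11/(((1/3)*6)) + 4/17))*(-4 + 5)**2 = (-48 + (11/2 + 4*(1/17)))*1**2 = (-48 + (11*(1/2) + 4/17))*1 = (-48 + (11/2 + 4/17))*1 = (-48 + 195/34)*1 = -1437/34*1 = -1437/34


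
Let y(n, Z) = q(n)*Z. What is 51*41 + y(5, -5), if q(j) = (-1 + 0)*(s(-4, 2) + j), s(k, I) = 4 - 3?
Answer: 2121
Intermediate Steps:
s(k, I) = 1
q(j) = -1 - j (q(j) = (-1 + 0)*(1 + j) = -(1 + j) = -1 - j)
y(n, Z) = Z*(-1 - n) (y(n, Z) = (-1 - n)*Z = Z*(-1 - n))
51*41 + y(5, -5) = 51*41 - 1*(-5)*(1 + 5) = 2091 - 1*(-5)*6 = 2091 + 30 = 2121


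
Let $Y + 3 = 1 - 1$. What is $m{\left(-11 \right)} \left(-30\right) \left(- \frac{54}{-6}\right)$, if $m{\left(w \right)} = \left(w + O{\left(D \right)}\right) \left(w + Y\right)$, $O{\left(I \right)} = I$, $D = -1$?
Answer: $-45360$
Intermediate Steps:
$Y = -3$ ($Y = -3 + \left(1 - 1\right) = -3 + 0 = -3$)
$m{\left(w \right)} = \left(-1 + w\right) \left(-3 + w\right)$ ($m{\left(w \right)} = \left(w - 1\right) \left(w - 3\right) = \left(-1 + w\right) \left(-3 + w\right)$)
$m{\left(-11 \right)} \left(-30\right) \left(- \frac{54}{-6}\right) = \left(3 + \left(-11\right)^{2} - -44\right) \left(-30\right) \left(- \frac{54}{-6}\right) = \left(3 + 121 + 44\right) \left(-30\right) \left(\left(-54\right) \left(- \frac{1}{6}\right)\right) = 168 \left(-30\right) 9 = \left(-5040\right) 9 = -45360$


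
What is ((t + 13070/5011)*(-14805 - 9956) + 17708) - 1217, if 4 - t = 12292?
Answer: 1524421744979/5011 ≈ 3.0422e+8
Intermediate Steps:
t = -12288 (t = 4 - 1*12292 = 4 - 12292 = -12288)
((t + 13070/5011)*(-14805 - 9956) + 17708) - 1217 = ((-12288 + 13070/5011)*(-14805 - 9956) + 17708) - 1217 = ((-12288 + 13070*(1/5011))*(-24761) + 17708) - 1217 = ((-12288 + 13070/5011)*(-24761) + 17708) - 1217 = (-61562098/5011*(-24761) + 17708) - 1217 = (1524339108578/5011 + 17708) - 1217 = 1524427843366/5011 - 1217 = 1524421744979/5011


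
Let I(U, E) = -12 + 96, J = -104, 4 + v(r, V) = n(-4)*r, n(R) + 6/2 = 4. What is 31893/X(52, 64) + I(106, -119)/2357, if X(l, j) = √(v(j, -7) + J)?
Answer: 84/2357 - 31893*I*√11/22 ≈ 0.035639 - 4808.0*I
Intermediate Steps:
n(R) = 1 (n(R) = -3 + 4 = 1)
v(r, V) = -4 + r (v(r, V) = -4 + 1*r = -4 + r)
I(U, E) = 84
X(l, j) = √(-108 + j) (X(l, j) = √((-4 + j) - 104) = √(-108 + j))
31893/X(52, 64) + I(106, -119)/2357 = 31893/(√(-108 + 64)) + 84/2357 = 31893/(√(-44)) + 84*(1/2357) = 31893/((2*I*√11)) + 84/2357 = 31893*(-I*√11/22) + 84/2357 = -31893*I*√11/22 + 84/2357 = 84/2357 - 31893*I*√11/22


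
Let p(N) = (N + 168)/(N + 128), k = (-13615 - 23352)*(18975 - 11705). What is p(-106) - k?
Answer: 2956251021/11 ≈ 2.6875e+8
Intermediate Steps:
k = -268750090 (k = -36967*7270 = -268750090)
p(N) = (168 + N)/(128 + N)
p(-106) - k = (168 - 106)/(128 - 106) - 1*(-268750090) = 62/22 + 268750090 = (1/22)*62 + 268750090 = 31/11 + 268750090 = 2956251021/11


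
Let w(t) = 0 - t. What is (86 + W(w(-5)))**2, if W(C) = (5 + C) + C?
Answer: 10201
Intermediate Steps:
w(t) = -t
W(C) = 5 + 2*C
(86 + W(w(-5)))**2 = (86 + (5 + 2*(-1*(-5))))**2 = (86 + (5 + 2*5))**2 = (86 + (5 + 10))**2 = (86 + 15)**2 = 101**2 = 10201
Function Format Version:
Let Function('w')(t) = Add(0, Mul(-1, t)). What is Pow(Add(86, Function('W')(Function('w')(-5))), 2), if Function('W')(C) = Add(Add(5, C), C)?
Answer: 10201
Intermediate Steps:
Function('w')(t) = Mul(-1, t)
Function('W')(C) = Add(5, Mul(2, C))
Pow(Add(86, Function('W')(Function('w')(-5))), 2) = Pow(Add(86, Add(5, Mul(2, Mul(-1, -5)))), 2) = Pow(Add(86, Add(5, Mul(2, 5))), 2) = Pow(Add(86, Add(5, 10)), 2) = Pow(Add(86, 15), 2) = Pow(101, 2) = 10201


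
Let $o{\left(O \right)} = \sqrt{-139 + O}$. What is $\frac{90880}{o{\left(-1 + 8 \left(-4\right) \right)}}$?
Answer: $- \frac{45440 i \sqrt{43}}{43} \approx - 6929.5 i$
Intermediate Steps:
$\frac{90880}{o{\left(-1 + 8 \left(-4\right) \right)}} = \frac{90880}{\sqrt{-139 + \left(-1 + 8 \left(-4\right)\right)}} = \frac{90880}{\sqrt{-139 - 33}} = \frac{90880}{\sqrt{-172}} = \frac{90880}{2 i \sqrt{43}} = 90880 \left(- \frac{i \sqrt{43}}{86}\right) = - \frac{45440 i \sqrt{43}}{43}$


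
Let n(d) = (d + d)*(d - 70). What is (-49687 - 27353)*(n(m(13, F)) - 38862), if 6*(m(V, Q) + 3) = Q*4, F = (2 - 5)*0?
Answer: 2960184960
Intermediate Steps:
F = 0 (F = -3*0 = 0)
m(V, Q) = -3 + 2*Q/3 (m(V, Q) = -3 + (Q*4)/6 = -3 + (4*Q)/6 = -3 + 2*Q/3)
n(d) = 2*d*(-70 + d) (n(d) = (2*d)*(-70 + d) = 2*d*(-70 + d))
(-49687 - 27353)*(n(m(13, F)) - 38862) = (-49687 - 27353)*(2*(-3 + (⅔)*0)*(-70 + (-3 + (⅔)*0)) - 38862) = -77040*(2*(-3 + 0)*(-70 + (-3 + 0)) - 38862) = -77040*(2*(-3)*(-70 - 3) - 38862) = -77040*(2*(-3)*(-73) - 38862) = -77040*(438 - 38862) = -77040*(-38424) = 2960184960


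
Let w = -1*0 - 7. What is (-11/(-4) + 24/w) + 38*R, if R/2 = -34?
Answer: -72371/28 ≈ -2584.7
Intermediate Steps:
R = -68 (R = 2*(-34) = -68)
w = -7 (w = 0 - 7 = -7)
(-11/(-4) + 24/w) + 38*R = (-11/(-4) + 24/(-7)) + 38*(-68) = (-11*(-¼) + 24*(-⅐)) - 2584 = (11/4 - 24/7) - 2584 = -19/28 - 2584 = -72371/28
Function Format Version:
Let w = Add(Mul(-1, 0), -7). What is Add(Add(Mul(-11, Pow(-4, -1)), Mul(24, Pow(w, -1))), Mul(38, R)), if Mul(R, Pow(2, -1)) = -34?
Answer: Rational(-72371, 28) ≈ -2584.7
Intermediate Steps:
R = -68 (R = Mul(2, -34) = -68)
w = -7 (w = Add(0, -7) = -7)
Add(Add(Mul(-11, Pow(-4, -1)), Mul(24, Pow(w, -1))), Mul(38, R)) = Add(Add(Mul(-11, Pow(-4, -1)), Mul(24, Pow(-7, -1))), Mul(38, -68)) = Add(Add(Mul(-11, Rational(-1, 4)), Mul(24, Rational(-1, 7))), -2584) = Add(Add(Rational(11, 4), Rational(-24, 7)), -2584) = Add(Rational(-19, 28), -2584) = Rational(-72371, 28)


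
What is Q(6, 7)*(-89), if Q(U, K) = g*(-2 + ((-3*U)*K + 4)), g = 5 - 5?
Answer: 0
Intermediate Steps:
g = 0
Q(U, K) = 0 (Q(U, K) = 0*(-2 + ((-3*U)*K + 4)) = 0*(-2 + (-3*K*U + 4)) = 0*(-2 + (4 - 3*K*U)) = 0*(2 - 3*K*U) = 0)
Q(6, 7)*(-89) = 0*(-89) = 0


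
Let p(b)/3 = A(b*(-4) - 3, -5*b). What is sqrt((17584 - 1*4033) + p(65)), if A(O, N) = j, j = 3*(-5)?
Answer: sqrt(13506) ≈ 116.22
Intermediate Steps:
j = -15
A(O, N) = -15
p(b) = -45 (p(b) = 3*(-15) = -45)
sqrt((17584 - 1*4033) + p(65)) = sqrt((17584 - 1*4033) - 45) = sqrt((17584 - 4033) - 45) = sqrt(13551 - 45) = sqrt(13506)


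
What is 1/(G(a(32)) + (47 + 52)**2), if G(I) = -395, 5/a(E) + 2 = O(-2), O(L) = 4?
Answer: 1/9406 ≈ 0.00010632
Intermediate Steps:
a(E) = 5/2 (a(E) = 5/(-2 + 4) = 5/2)
1/(G(a(32)) + (47 + 52)**2) = 1/(-395 + (47 + 52)**2) = 1/(-395 + 99**2) = 1/(-395 + 9801) = 1/9406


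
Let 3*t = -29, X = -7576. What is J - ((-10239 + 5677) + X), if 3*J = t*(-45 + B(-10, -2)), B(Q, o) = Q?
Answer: 110837/9 ≈ 12315.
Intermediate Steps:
t = -29/3 (t = (1/3)*(-29) = -29/3 ≈ -9.6667)
J = 1595/9 (J = (-29*(-45 - 10)/3)/3 = (-29/3*(-55))/3 = (1/3)*(1595/3) = 1595/9 ≈ 177.22)
J - ((-10239 + 5677) + X) = 1595/9 - ((-10239 + 5677) - 7576) = 1595/9 - (-4562 - 7576) = 1595/9 - 1*(-12138) = 1595/9 + 12138 = 110837/9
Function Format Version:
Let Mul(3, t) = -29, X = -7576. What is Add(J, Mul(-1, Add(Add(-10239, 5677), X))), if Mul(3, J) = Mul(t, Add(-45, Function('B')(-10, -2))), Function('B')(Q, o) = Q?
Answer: Rational(110837, 9) ≈ 12315.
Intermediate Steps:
t = Rational(-29, 3) (t = Mul(Rational(1, 3), -29) = Rational(-29, 3) ≈ -9.6667)
J = Rational(1595, 9) (J = Mul(Rational(1, 3), Mul(Rational(-29, 3), Add(-45, -10))) = Mul(Rational(1, 3), Mul(Rational(-29, 3), -55)) = Mul(Rational(1, 3), Rational(1595, 3)) = Rational(1595, 9) ≈ 177.22)
Add(J, Mul(-1, Add(Add(-10239, 5677), X))) = Add(Rational(1595, 9), Mul(-1, Add(Add(-10239, 5677), -7576))) = Add(Rational(1595, 9), Mul(-1, Add(-4562, -7576))) = Add(Rational(1595, 9), Mul(-1, -12138)) = Add(Rational(1595, 9), 12138) = Rational(110837, 9)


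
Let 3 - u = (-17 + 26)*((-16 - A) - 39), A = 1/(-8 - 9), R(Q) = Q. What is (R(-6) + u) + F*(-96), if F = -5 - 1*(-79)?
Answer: -112413/17 ≈ -6612.5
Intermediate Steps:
A = -1/17 (A = 1/(-17) = -1/17 ≈ -0.058824)
F = 74 (F = -5 + 79 = 74)
u = 8457/17 (u = 3 - (-17 + 26)*((-16 - 1*(-1/17)) - 39) = 3 - 9*((-16 + 1/17) - 39) = 3 - 9*(-271/17 - 39) = 3 - 9*(-934)/17 = 3 - 1*(-8406/17) = 3 + 8406/17 = 8457/17 ≈ 497.47)
(R(-6) + u) + F*(-96) = (-6 + 8457/17) + 74*(-96) = 8355/17 - 7104 = -112413/17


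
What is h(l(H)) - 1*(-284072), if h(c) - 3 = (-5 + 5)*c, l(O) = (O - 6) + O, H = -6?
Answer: 284075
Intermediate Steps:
l(O) = -6 + 2*O (l(O) = (-6 + O) + O = -6 + 2*O)
h(c) = 3 (h(c) = 3 + (-5 + 5)*c = 3 + 0*c = 3 + 0 = 3)
h(l(H)) - 1*(-284072) = 3 - 1*(-284072) = 3 + 284072 = 284075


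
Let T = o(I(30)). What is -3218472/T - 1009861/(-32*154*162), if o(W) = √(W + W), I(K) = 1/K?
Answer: 1009861/798336 - 3218472*√15 ≈ -1.2465e+7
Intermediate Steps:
o(W) = √2*√W (o(W) = √(2*W) = √2*√W)
T = √15/15 (T = √2*√(1/30) = √2*(√30/30) = √15/15 ≈ 0.25820)
-3218472/T - 1009861/(-32*154*162) = -3218472*√15 - 1009861/(-32*154*162) = -3218472*√15 - 1009861/((-4928*162)) = -3218472*√15 - 1009861/(-798336) = -3218472*√15 - 1009861*(-1/798336) = -3218472*√15 + 1009861/798336 = 1009861/798336 - 3218472*√15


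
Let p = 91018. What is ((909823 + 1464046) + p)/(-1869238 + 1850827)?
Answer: -821629/6137 ≈ -133.88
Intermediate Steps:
((909823 + 1464046) + p)/(-1869238 + 1850827) = ((909823 + 1464046) + 91018)/(-1869238 + 1850827) = (2373869 + 91018)/(-18411) = 2464887*(-1/18411) = -821629/6137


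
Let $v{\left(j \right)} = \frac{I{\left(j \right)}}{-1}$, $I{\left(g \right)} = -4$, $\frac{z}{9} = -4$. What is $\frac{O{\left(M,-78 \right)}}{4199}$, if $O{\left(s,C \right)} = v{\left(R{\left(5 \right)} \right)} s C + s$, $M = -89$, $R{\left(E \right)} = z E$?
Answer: $\frac{27679}{4199} \approx 6.5918$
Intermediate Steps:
$z = -36$ ($z = 9 \left(-4\right) = -36$)
$R{\left(E \right)} = - 36 E$
$v{\left(j \right)} = 4$ ($v{\left(j \right)} = - \frac{4}{-1} = \left(-4\right) \left(-1\right) = 4$)
$O{\left(s,C \right)} = s + 4 C s$ ($O{\left(s,C \right)} = 4 s C + s = 4 C s + s = s + 4 C s$)
$\frac{O{\left(M,-78 \right)}}{4199} = \frac{\left(-89\right) \left(1 + 4 \left(-78\right)\right)}{4199} = - 89 \left(1 - 312\right) \frac{1}{4199} = \left(-89\right) \left(-311\right) \frac{1}{4199} = 27679 \cdot \frac{1}{4199} = \frac{27679}{4199}$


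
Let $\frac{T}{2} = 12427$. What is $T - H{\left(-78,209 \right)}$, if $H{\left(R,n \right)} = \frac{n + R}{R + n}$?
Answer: $24853$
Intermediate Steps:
$T = 24854$ ($T = 2 \cdot 12427 = 24854$)
$H{\left(R,n \right)} = 1$ ($H{\left(R,n \right)} = \frac{R + n}{R + n} = 1$)
$T - H{\left(-78,209 \right)} = 24854 - 1 = 24853$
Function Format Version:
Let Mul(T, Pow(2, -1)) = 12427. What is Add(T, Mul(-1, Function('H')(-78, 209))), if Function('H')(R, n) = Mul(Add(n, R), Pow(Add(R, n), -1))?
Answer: 24853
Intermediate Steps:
T = 24854 (T = Mul(2, 12427) = 24854)
Function('H')(R, n) = 1 (Function('H')(R, n) = Mul(Add(R, n), Pow(Add(R, n), -1)) = 1)
Add(T, Mul(-1, Function('H')(-78, 209))) = Add(24854, Mul(-1, 1)) = Add(24854, -1) = 24853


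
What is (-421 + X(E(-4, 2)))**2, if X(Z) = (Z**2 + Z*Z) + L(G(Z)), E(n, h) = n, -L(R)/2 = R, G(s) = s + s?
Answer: 139129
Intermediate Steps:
G(s) = 2*s
L(R) = -2*R
X(Z) = -4*Z + 2*Z**2 (X(Z) = (Z**2 + Z*Z) - 4*Z = (Z**2 + Z**2) - 4*Z = 2*Z**2 - 4*Z = -4*Z + 2*Z**2)
(-421 + X(E(-4, 2)))**2 = (-421 + 2*(-4)*(-2 - 4))**2 = (-421 + 2*(-4)*(-6))**2 = (-421 + 48)**2 = (-373)**2 = 139129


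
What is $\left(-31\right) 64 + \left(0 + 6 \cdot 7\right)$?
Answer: $-1942$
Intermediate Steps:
$\left(-31\right) 64 + \left(0 + 6 \cdot 7\right) = -1984 + \left(0 + 42\right) = -1984 + 42 = -1942$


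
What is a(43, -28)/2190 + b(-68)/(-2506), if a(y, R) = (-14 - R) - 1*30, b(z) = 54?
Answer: -39589/1372035 ≈ -0.028854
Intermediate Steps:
a(y, R) = -44 - R (a(y, R) = (-14 - R) - 30 = -44 - R)
a(43, -28)/2190 + b(-68)/(-2506) = (-44 - 1*(-28))/2190 + 54/(-2506) = (-44 + 28)*(1/2190) + 54*(-1/2506) = -16*1/2190 - 27/1253 = -8/1095 - 27/1253 = -39589/1372035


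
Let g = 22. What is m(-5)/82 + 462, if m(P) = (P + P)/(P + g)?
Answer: 322009/697 ≈ 461.99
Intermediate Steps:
m(P) = 2*P/(22 + P) (m(P) = (P + P)/(P + 22) = (2*P)/(22 + P) = 2*P/(22 + P))
m(-5)/82 + 462 = (2*(-5)/(22 - 5))/82 + 462 = (2*(-5)/17)/82 + 462 = (2*(-5)*(1/17))/82 + 462 = (1/82)*(-10/17) + 462 = -5/697 + 462 = 322009/697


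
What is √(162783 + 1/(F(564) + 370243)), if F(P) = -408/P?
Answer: 2*√12323009634676388579/17401387 ≈ 403.46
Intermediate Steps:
√(162783 + 1/(F(564) + 370243)) = √(162783 + 1/(-408/564 + 370243)) = √(162783 + 1/(-408*1/564 + 370243)) = √(162783 + 1/(-34/47 + 370243)) = √(162783 + 1/(17401387/47)) = √(162783 + 47/17401387) = √(2832649980068/17401387) = 2*√12323009634676388579/17401387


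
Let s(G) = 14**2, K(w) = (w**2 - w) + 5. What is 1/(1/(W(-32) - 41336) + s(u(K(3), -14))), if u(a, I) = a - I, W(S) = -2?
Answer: 41338/8102247 ≈ 0.0051020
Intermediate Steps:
K(w) = 5 + w**2 - w
s(G) = 196
1/(1/(W(-32) - 41336) + s(u(K(3), -14))) = 1/(1/(-2 - 41336) + 196) = 1/(1/(-41338) + 196) = 1/(-1/41338 + 196) = 1/(8102247/41338) = 41338/8102247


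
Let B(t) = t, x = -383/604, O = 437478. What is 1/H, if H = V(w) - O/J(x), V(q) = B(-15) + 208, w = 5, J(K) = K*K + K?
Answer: 4979/9389135891 ≈ 5.3029e-7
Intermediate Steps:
x = -383/604 (x = -383*1/604 = -383/604 ≈ -0.63411)
J(K) = K + K**2 (J(K) = K**2 + K = K + K**2)
V(q) = 193 (V(q) = -15 + 208 = 193)
H = 9389135891/4979 (H = 193 - 437478/((-383*(1 - 383/604)/604)) = 193 - 437478/((-383/604*221/604)) = 193 - 437478/(-84643/364816) = 193 - 437478*(-364816)/84643 = 193 - 1*(-9388174944/4979) = 193 + 9388174944/4979 = 9389135891/4979 ≈ 1.8857e+6)
1/H = 1/(9389135891/4979) = 4979/9389135891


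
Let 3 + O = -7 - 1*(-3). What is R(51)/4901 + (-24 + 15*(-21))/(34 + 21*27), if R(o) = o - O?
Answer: -56089/101569 ≈ -0.55223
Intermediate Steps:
O = -7 (O = -3 + (-7 - 1*(-3)) = -3 + (-7 + 3) = -3 - 4 = -7)
R(o) = 7 + o (R(o) = o - 1*(-7) = o + 7 = 7 + o)
R(51)/4901 + (-24 + 15*(-21))/(34 + 21*27) = (7 + 51)/4901 + (-24 + 15*(-21))/(34 + 21*27) = 58*(1/4901) + (-24 - 315)/(34 + 567) = 2/169 - 339/601 = -56089/101569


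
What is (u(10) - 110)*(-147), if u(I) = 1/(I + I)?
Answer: 323253/20 ≈ 16163.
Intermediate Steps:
u(I) = 1/(2*I)
(u(10) - 110)*(-147) = ((½)/10 - 110)*(-147) = ((½)*(⅒) - 110)*(-147) = (1/20 - 110)*(-147) = -2199/20*(-147) = 323253/20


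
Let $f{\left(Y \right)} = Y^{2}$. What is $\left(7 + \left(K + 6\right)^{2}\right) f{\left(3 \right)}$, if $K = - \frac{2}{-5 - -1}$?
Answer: $\frac{1773}{4} \approx 443.25$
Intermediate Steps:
$K = \frac{1}{2}$ ($K = - \frac{2}{-5 + 1} = - \frac{2}{-4} = \left(-2\right) \left(- \frac{1}{4}\right) = \frac{1}{2} \approx 0.5$)
$\left(7 + \left(K + 6\right)^{2}\right) f{\left(3 \right)} = \left(7 + \left(\frac{1}{2} + 6\right)^{2}\right) 3^{2} = \left(7 + \left(\frac{13}{2}\right)^{2}\right) 9 = \left(7 + \frac{169}{4}\right) 9 = \frac{197}{4} \cdot 9 = \frac{1773}{4}$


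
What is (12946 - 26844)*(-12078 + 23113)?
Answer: -153364430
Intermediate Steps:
(12946 - 26844)*(-12078 + 23113) = -13898*11035 = -153364430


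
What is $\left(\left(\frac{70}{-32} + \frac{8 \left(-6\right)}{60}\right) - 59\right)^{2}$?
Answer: $\frac{24591681}{6400} \approx 3842.4$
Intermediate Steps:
$\left(\left(\frac{70}{-32} + \frac{8 \left(-6\right)}{60}\right) - 59\right)^{2} = \left(\left(70 \left(- \frac{1}{32}\right) - \frac{4}{5}\right) - 59\right)^{2} = \left(\left(- \frac{35}{16} - \frac{4}{5}\right) - 59\right)^{2} = \left(- \frac{239}{80} - 59\right)^{2} = \left(- \frac{4959}{80}\right)^{2} = \frac{24591681}{6400}$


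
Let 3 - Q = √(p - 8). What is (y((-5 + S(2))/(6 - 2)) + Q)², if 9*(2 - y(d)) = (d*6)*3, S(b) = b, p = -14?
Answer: 81/4 - 13*I*√22 ≈ 20.25 - 60.975*I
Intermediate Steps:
y(d) = 2 - 2*d (y(d) = 2 - d*6*3/9 = 2 - 6*d*3/9 = 2 - 2*d)
Q = 3 - I*√22 (Q = 3 - √(-14 - 8) = 3 - √(-22) = 3 - I*√22 ≈ 3.0 - 4.6904*I)
(y((-5 + S(2))/(6 - 2)) + Q)² = ((2 - 2*(-5 + 2)/(6 - 2)) + (3 - I*√22))² = ((2 - (-6)/4) + (3 - I*√22))² = ((2 - 2*(-¾)) + (3 - I*√22))² = ((2 + 3/2) + (3 - I*√22))² = (7/2 + (3 - I*√22))² = (13/2 - I*√22)²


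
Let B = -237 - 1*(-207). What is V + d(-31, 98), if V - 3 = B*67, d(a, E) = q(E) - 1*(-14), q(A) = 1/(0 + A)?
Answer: -195313/98 ≈ -1993.0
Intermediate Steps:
B = -30 (B = -237 + 207 = -30)
q(A) = 1/A
d(a, E) = 14 + 1/E (d(a, E) = 1/E - 1*(-14) = 1/E + 14 = 14 + 1/E)
V = -2007 (V = 3 - 30*67 = 3 - 2010 = -2007)
V + d(-31, 98) = -2007 + (14 + 1/98) = -2007 + 1373/98 = -195313/98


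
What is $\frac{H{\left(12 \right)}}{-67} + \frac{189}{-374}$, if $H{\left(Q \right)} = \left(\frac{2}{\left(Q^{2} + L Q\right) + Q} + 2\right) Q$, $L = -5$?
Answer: $- \frac{43465}{50116} \approx -0.86729$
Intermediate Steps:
$H{\left(Q \right)} = Q \left(2 + \frac{2}{Q^{2} - 4 Q}\right)$ ($H{\left(Q \right)} = \left(\frac{2}{\left(Q^{2} - 5 Q\right) + Q} + 2\right) Q = \left(\frac{2}{Q^{2} - 4 Q} + 2\right) Q = \left(2 + \frac{2}{Q^{2} - 4 Q}\right) Q = Q \left(2 + \frac{2}{Q^{2} - 4 Q}\right)$)
$\frac{H{\left(12 \right)}}{-67} + \frac{189}{-374} = \frac{2 \frac{1}{-4 + 12} \left(1 + 12^{2} - 48\right)}{-67} + \frac{189}{-374} = \frac{2 \left(1 + 144 - 48\right)}{8} \left(- \frac{1}{67}\right) + 189 \left(- \frac{1}{374}\right) = 2 \cdot \frac{1}{8} \cdot 97 \left(- \frac{1}{67}\right) - \frac{189}{374} = \frac{97}{4} \left(- \frac{1}{67}\right) - \frac{189}{374} = - \frac{97}{268} - \frac{189}{374} = - \frac{43465}{50116}$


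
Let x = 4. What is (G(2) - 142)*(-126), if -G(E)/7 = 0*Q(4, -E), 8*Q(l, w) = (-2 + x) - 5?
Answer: 17892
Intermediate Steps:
Q(l, w) = -3/8 (Q(l, w) = ((-2 + 4) - 5)/8 = (2 - 5)/8 = (⅛)*(-3) = -3/8)
G(E) = 0 (G(E) = -0*(-3)/8 = -7*0 = 0)
(G(2) - 142)*(-126) = (0 - 142)*(-126) = -142*(-126) = 17892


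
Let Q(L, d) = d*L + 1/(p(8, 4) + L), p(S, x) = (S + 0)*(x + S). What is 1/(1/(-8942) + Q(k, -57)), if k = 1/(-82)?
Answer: 84872993/59871795 ≈ 1.4176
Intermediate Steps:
k = -1/82 ≈ -0.012195
p(S, x) = S*(S + x)
Q(L, d) = 1/(96 + L) + L*d (Q(L, d) = d*L + 1/(8*(8 + 4) + L) = L*d + 1/(8*12 + L) = L*d + 1/(96 + L) = 1/(96 + L) + L*d)
1/(1/(-8942) + Q(k, -57)) = 1/(1/(-8942) + (1 - 57*(-1/82)² + 96*(-1/82)*(-57))/(96 - 1/82)) = 1/(-1/8942 + (1 - 57*1/6724 + 2736/41)/(7871/82)) = 1/(-1/8942 + 82*(1 - 57/6724 + 2736/41)/7871) = 1/(-1/8942 + (82/7871)*(455371/6724)) = 1/(-1/8942 + 455371/645422) = 1/(59871795/84872993) = 84872993/59871795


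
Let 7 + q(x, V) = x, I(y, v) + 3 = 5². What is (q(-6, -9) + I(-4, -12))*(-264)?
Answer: -2376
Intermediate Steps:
I(y, v) = 22 (I(y, v) = -3 + 5² = -3 + 25 = 22)
q(x, V) = -7 + x
(q(-6, -9) + I(-4, -12))*(-264) = ((-7 - 6) + 22)*(-264) = (-13 + 22)*(-264) = 9*(-264) = -2376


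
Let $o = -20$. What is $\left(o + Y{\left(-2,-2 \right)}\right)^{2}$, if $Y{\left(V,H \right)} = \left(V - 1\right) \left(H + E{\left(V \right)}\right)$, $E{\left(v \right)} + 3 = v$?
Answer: $1$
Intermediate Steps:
$E{\left(v \right)} = -3 + v$
$Y{\left(V,H \right)} = \left(-1 + V\right) \left(-3 + H + V\right)$ ($Y{\left(V,H \right)} = \left(V - 1\right) \left(H + \left(-3 + V\right)\right) = \left(-1 + V\right) \left(-3 + H + V\right)$)
$\left(o + Y{\left(-2,-2 \right)}\right)^{2} = \left(-20 - \left(-11 + 2 \left(-3 - 2\right)\right)\right)^{2} = \left(-20 + \left(3 + 2 + 2 + 4 - -10\right)\right)^{2} = \left(-20 + \left(3 + 2 + 2 + 4 + 10\right)\right)^{2} = \left(-20 + 21\right)^{2} = 1^{2} = 1$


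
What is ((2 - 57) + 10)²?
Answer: 2025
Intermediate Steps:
((2 - 57) + 10)² = (-55 + 10)² = (-45)² = 2025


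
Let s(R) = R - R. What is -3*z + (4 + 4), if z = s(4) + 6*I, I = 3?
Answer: -46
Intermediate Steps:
s(R) = 0
z = 18 (z = 0 + 6*3 = 0 + 18 = 18)
-3*z + (4 + 4) = -3*18 + (4 + 4) = -54 + 8 = -46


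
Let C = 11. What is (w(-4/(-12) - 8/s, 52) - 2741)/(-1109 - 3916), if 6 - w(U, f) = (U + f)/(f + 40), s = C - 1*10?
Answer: 754993/1386900 ≈ 0.54437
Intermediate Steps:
s = 1 (s = 11 - 1*10 = 11 - 10 = 1)
w(U, f) = 6 - (U + f)/(40 + f) (w(U, f) = 6 - (U + f)/(f + 40) = 6 - (U + f)/(40 + f))
(w(-4/(-12) - 8/s, 52) - 2741)/(-1109 - 3916) = ((240 - (-4/(-12) - 8/1) + 5*52)/(40 + 52) - 2741)/(-1109 - 3916) = ((240 - (-4*(-1/12) - 8*1) + 260)/92 - 2741)/(-5025) = ((240 - (⅓ - 8) + 260)/92 - 2741)*(-1/5025) = ((240 - 1*(-23/3) + 260)/92 - 2741)*(-1/5025) = ((240 + 23/3 + 260)/92 - 2741)*(-1/5025) = ((1/92)*(1523/3) - 2741)*(-1/5025) = (1523/276 - 2741)*(-1/5025) = -754993/276*(-1/5025) = 754993/1386900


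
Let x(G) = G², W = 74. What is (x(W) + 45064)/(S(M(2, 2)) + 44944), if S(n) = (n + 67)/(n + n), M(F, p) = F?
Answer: 40432/35969 ≈ 1.1241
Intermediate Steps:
S(n) = (67 + n)/(2*n) (S(n) = (67 + n)/((2*n)) = (67 + n)*(1/(2*n)) = (67 + n)/(2*n))
(x(W) + 45064)/(S(M(2, 2)) + 44944) = (74² + 45064)/((½)*(67 + 2)/2 + 44944) = (5476 + 45064)/((½)*(½)*69 + 44944) = 50540/(69/4 + 44944) = 50540/(179845/4) = 50540*(4/179845) = 40432/35969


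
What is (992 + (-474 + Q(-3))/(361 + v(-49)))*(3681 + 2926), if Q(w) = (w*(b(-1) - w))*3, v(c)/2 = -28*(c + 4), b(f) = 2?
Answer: 18879059831/2881 ≈ 6.5530e+6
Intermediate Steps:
v(c) = -224 - 56*c (v(c) = 2*(-28*(c + 4)) = 2*(-28*(4 + c)) = 2*(-112 - 28*c) = -224 - 56*c)
Q(w) = 3*w*(2 - w) (Q(w) = (w*(2 - w))*3 = 3*w*(2 - w))
(992 + (-474 + Q(-3))/(361 + v(-49)))*(3681 + 2926) = (992 + (-474 + 3*(-3)*(2 - 1*(-3)))/(361 + (-224 - 56*(-49))))*(3681 + 2926) = (992 + (-474 + 3*(-3)*(2 + 3))/(361 + (-224 + 2744)))*6607 = (992 + (-474 + 3*(-3)*5)/(361 + 2520))*6607 = (992 + (-474 - 45)/2881)*6607 = (992 - 519*1/2881)*6607 = (992 - 519/2881)*6607 = (2857433/2881)*6607 = 18879059831/2881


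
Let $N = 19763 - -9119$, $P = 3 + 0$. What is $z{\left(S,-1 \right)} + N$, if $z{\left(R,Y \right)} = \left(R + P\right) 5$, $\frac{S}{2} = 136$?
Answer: $30257$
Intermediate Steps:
$P = 3$
$S = 272$ ($S = 2 \cdot 136 = 272$)
$z{\left(R,Y \right)} = 15 + 5 R$ ($z{\left(R,Y \right)} = \left(R + 3\right) 5 = \left(3 + R\right) 5 = 15 + 5 R$)
$N = 28882$ ($N = 19763 + 9119 = 28882$)
$z{\left(S,-1 \right)} + N = \left(15 + 5 \cdot 272\right) + 28882 = \left(15 + 1360\right) + 28882 = 1375 + 28882 = 30257$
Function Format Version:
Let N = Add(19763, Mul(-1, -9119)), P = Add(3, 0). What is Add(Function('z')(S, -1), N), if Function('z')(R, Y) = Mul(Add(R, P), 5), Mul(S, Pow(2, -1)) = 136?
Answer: 30257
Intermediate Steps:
P = 3
S = 272 (S = Mul(2, 136) = 272)
Function('z')(R, Y) = Add(15, Mul(5, R)) (Function('z')(R, Y) = Mul(Add(R, 3), 5) = Mul(Add(3, R), 5) = Add(15, Mul(5, R)))
N = 28882 (N = Add(19763, 9119) = 28882)
Add(Function('z')(S, -1), N) = Add(Add(15, Mul(5, 272)), 28882) = Add(Add(15, 1360), 28882) = Add(1375, 28882) = 30257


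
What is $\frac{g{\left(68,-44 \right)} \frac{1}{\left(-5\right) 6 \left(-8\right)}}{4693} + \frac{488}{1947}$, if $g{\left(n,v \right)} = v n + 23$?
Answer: $\frac{181287839}{730981680} \approx 0.24801$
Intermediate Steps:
$g{\left(n,v \right)} = 23 + n v$ ($g{\left(n,v \right)} = n v + 23 = 23 + n v$)
$\frac{g{\left(68,-44 \right)} \frac{1}{\left(-5\right) 6 \left(-8\right)}}{4693} + \frac{488}{1947} = \frac{\left(23 + 68 \left(-44\right)\right) \frac{1}{\left(-5\right) 6 \left(-8\right)}}{4693} + \frac{488}{1947} = \frac{23 - 2992}{\left(-30\right) \left(-8\right)} \frac{1}{4693} + 488 \cdot \frac{1}{1947} = - \frac{2969}{240} \cdot \frac{1}{4693} + \frac{488}{1947} = \left(-2969\right) \frac{1}{240} \cdot \frac{1}{4693} + \frac{488}{1947} = \left(- \frac{2969}{240}\right) \frac{1}{4693} + \frac{488}{1947} = - \frac{2969}{1126320} + \frac{488}{1947} = \frac{181287839}{730981680}$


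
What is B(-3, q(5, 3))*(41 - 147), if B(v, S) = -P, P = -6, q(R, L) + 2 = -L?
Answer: -636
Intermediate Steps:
q(R, L) = -2 - L
B(v, S) = 6 (B(v, S) = -1*(-6) = 6)
B(-3, q(5, 3))*(41 - 147) = 6*(41 - 147) = 6*(-106) = -636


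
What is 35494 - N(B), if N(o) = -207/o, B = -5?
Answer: 177263/5 ≈ 35453.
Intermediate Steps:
35494 - N(B) = 35494 - (-207)/(-5) = 35494 - (-207)*(-1)/5 = 35494 - 1*207/5 = 35494 - 207/5 = 177263/5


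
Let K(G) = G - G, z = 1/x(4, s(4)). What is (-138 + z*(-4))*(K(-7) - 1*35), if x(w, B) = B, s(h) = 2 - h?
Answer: 4760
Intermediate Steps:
z = -½ (z = 1/(2 - 1*4) = 1/(2 - 4) = 1/(-2) = -½ ≈ -0.50000)
K(G) = 0
(-138 + z*(-4))*(K(-7) - 1*35) = (-138 - ½*(-4))*(0 - 1*35) = (-138 + 2)*(0 - 35) = -136*(-35) = 4760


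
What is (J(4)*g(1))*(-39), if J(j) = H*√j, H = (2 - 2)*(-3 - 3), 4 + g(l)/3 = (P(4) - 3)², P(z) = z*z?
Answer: 0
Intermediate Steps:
P(z) = z²
g(l) = 495 (g(l) = -12 + 3*(4² - 3)² = -12 + 3*(16 - 3)² = -12 + 3*13² = -12 + 3*169 = -12 + 507 = 495)
H = 0 (H = 0*(-6) = 0)
J(j) = 0 (J(j) = 0*√j = 0)
(J(4)*g(1))*(-39) = (0*495)*(-39) = 0*(-39) = 0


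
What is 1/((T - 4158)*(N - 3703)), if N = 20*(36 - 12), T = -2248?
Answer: 1/20646538 ≈ 4.8434e-8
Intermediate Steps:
N = 480 (N = 20*24 = 480)
1/((T - 4158)*(N - 3703)) = 1/((-2248 - 4158)*(480 - 3703)) = 1/(-6406*(-3223)) = 1/20646538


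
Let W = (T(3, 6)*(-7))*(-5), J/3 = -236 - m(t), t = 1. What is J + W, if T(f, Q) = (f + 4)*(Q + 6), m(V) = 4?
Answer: 2220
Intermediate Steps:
T(f, Q) = (4 + f)*(6 + Q)
J = -720 (J = 3*(-236 - 1*4) = 3*(-236 - 4) = 3*(-240) = -720)
W = 2940 (W = ((24 + 4*6 + 6*3 + 6*3)*(-7))*(-5) = ((24 + 24 + 18 + 18)*(-7))*(-5) = (84*(-7))*(-5) = -588*(-5) = 2940)
J + W = -720 + 2940 = 2220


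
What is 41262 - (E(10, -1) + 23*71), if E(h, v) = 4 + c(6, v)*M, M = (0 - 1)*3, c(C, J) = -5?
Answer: 39610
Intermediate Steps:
M = -3 (M = -1*3 = -3)
E(h, v) = 19 (E(h, v) = 4 - 5*(-3) = 4 + 15 = 19)
41262 - (E(10, -1) + 23*71) = 41262 - (19 + 23*71) = 41262 - (19 + 1633) = 41262 - 1*1652 = 41262 - 1652 = 39610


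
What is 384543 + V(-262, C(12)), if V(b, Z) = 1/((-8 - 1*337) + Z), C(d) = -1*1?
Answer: 133051877/346 ≈ 3.8454e+5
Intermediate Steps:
C(d) = -1
V(b, Z) = 1/(-345 + Z) (V(b, Z) = 1/((-8 - 337) + Z) = 1/(-345 + Z))
384543 + V(-262, C(12)) = 384543 + 1/(-345 - 1) = 384543 + 1/(-346) = 384543 - 1/346 = 133051877/346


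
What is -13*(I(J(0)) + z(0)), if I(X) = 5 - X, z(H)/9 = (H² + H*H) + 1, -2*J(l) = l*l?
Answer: -182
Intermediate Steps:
J(l) = -l²/2 (J(l) = -l*l/2 = -l²/2)
z(H) = 9 + 18*H² (z(H) = 9*((H² + H*H) + 1) = 9*((H² + H²) + 1) = 9*(2*H² + 1) = 9*(1 + 2*H²) = 9 + 18*H²)
-13*(I(J(0)) + z(0)) = -13*((5 - (-1)*0²/2) + (9 + 18*0²)) = -13*((5 - (-1)*0/2) + (9 + 18*0)) = -13*((5 - 1*0) + (9 + 0)) = -13*((5 + 0) + 9) = -13*(5 + 9) = -13*14 = -182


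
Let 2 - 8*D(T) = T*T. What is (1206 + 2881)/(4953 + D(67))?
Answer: 32696/35137 ≈ 0.93053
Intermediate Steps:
D(T) = ¼ - T²/8 (D(T) = ¼ - T*T/8 = ¼ - T²/8)
(1206 + 2881)/(4953 + D(67)) = (1206 + 2881)/(4953 + (¼ - ⅛*67²)) = 4087/(4953 + (¼ - ⅛*4489)) = 4087/(4953 + (¼ - 4489/8)) = 4087/(4953 - 4487/8) = 4087/(35137/8) = 4087*(8/35137) = 32696/35137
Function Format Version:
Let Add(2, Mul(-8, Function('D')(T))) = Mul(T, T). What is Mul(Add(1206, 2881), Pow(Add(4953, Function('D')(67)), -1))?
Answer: Rational(32696, 35137) ≈ 0.93053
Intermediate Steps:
Function('D')(T) = Add(Rational(1, 4), Mul(Rational(-1, 8), Pow(T, 2))) (Function('D')(T) = Add(Rational(1, 4), Mul(Rational(-1, 8), Mul(T, T))) = Add(Rational(1, 4), Mul(Rational(-1, 8), Pow(T, 2))))
Mul(Add(1206, 2881), Pow(Add(4953, Function('D')(67)), -1)) = Mul(Add(1206, 2881), Pow(Add(4953, Add(Rational(1, 4), Mul(Rational(-1, 8), Pow(67, 2)))), -1)) = Mul(4087, Pow(Add(4953, Add(Rational(1, 4), Mul(Rational(-1, 8), 4489))), -1)) = Mul(4087, Pow(Add(4953, Add(Rational(1, 4), Rational(-4489, 8))), -1)) = Mul(4087, Pow(Add(4953, Rational(-4487, 8)), -1)) = Mul(4087, Pow(Rational(35137, 8), -1)) = Mul(4087, Rational(8, 35137)) = Rational(32696, 35137)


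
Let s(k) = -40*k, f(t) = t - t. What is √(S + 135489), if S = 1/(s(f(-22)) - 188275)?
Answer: √192109720990694/37655 ≈ 368.09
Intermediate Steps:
f(t) = 0
S = -1/188275 (S = 1/(-40*0 - 188275) = 1/(0 - 188275) = 1/(-188275) = -1/188275 ≈ -5.3114e-6)
√(S + 135489) = √(-1/188275 + 135489) = √(25509191474/188275) = √192109720990694/37655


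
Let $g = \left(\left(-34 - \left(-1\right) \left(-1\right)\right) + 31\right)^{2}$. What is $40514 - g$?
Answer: $40498$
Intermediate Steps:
$g = 16$ ($g = \left(\left(-34 - 1\right) + 31\right)^{2} = \left(-35 + 31\right)^{2} = \left(-4\right)^{2} = 16$)
$40514 - g = 40514 - 16 = 40498$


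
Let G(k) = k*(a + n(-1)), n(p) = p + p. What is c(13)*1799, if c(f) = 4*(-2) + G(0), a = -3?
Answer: -14392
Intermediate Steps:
n(p) = 2*p
G(k) = -5*k (G(k) = k*(-3 + 2*(-1)) = k*(-3 - 2) = k*(-5) = -5*k)
c(f) = -8 (c(f) = 4*(-2) - 5*0 = -8 + 0 = -8)
c(13)*1799 = -8*1799 = -14392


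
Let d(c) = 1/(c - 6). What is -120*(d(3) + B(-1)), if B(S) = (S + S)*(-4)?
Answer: -920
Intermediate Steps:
B(S) = -8*S (B(S) = (2*S)*(-4) = -8*S)
d(c) = 1/(-6 + c)
-120*(d(3) + B(-1)) = -120*(1/(-6 + 3) - 8*(-1)) = -120*(1/(-3) + 8) = -120*(-⅓ + 8) = -120*23/3 = -920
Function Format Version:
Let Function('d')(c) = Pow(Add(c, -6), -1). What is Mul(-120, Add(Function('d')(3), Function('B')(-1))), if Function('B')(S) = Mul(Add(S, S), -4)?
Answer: -920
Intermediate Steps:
Function('B')(S) = Mul(-8, S) (Function('B')(S) = Mul(Mul(2, S), -4) = Mul(-8, S))
Function('d')(c) = Pow(Add(-6, c), -1)
Mul(-120, Add(Function('d')(3), Function('B')(-1))) = Mul(-120, Add(Pow(Add(-6, 3), -1), Mul(-8, -1))) = Mul(-120, Add(Pow(-3, -1), 8)) = Mul(-120, Add(Rational(-1, 3), 8)) = Mul(-120, Rational(23, 3)) = -920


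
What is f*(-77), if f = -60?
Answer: 4620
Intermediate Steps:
f*(-77) = -60*(-77) = 4620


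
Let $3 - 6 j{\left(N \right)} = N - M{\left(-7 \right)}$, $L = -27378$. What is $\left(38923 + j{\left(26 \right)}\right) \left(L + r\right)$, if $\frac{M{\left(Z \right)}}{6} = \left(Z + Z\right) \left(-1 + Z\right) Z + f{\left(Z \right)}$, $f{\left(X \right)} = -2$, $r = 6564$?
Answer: $-793703731$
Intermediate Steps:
$M{\left(Z \right)} = -12 + 12 Z^{2} \left(-1 + Z\right)$ ($M{\left(Z \right)} = 6 \left(\left(Z + Z\right) \left(-1 + Z\right) Z - 2\right) = 6 \left(2 Z \left(-1 + Z\right) Z - 2\right) = 6 \left(2 Z^{2} \left(-1 + Z\right) - 2\right) = 6 \left(-2 + 2 Z^{2} \left(-1 + Z\right)\right) = -12 + 12 Z^{2} \left(-1 + Z\right)$)
$j{\left(N \right)} = - \frac{1571}{2} - \frac{N}{6}$ ($j{\left(N \right)} = \frac{1}{2} - \frac{N - \left(-12 - 12 \left(-7\right)^{2} + 12 \left(-7\right)^{3}\right)}{6} = \frac{1}{2} - \frac{N - \left(-12 - 588 + 12 \left(-343\right)\right)}{6} = \frac{1}{2} - \frac{N - \left(-12 - 588 - 4116\right)}{6} = \frac{1}{2} - \frac{N - -4716}{6} = \frac{1}{2} - \frac{N + 4716}{6} = \frac{1}{2} - \frac{4716 + N}{6} = \frac{1}{2} - \left(786 + \frac{N}{6}\right) = - \frac{1571}{2} - \frac{N}{6}$)
$\left(38923 + j{\left(26 \right)}\right) \left(L + r\right) = \left(38923 - \frac{4739}{6}\right) \left(-27378 + 6564\right) = \left(38923 - \frac{4739}{6}\right) \left(-20814\right) = \frac{228799}{6} \left(-20814\right) = -793703731$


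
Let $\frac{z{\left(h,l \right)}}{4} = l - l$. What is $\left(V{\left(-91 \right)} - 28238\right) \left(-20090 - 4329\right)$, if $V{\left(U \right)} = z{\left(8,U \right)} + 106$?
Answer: $686955308$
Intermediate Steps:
$z{\left(h,l \right)} = 0$ ($z{\left(h,l \right)} = 4 \left(l - l\right) = 4 \cdot 0 = 0$)
$V{\left(U \right)} = 106$ ($V{\left(U \right)} = 0 + 106 = 106$)
$\left(V{\left(-91 \right)} - 28238\right) \left(-20090 - 4329\right) = \left(106 - 28238\right) \left(-20090 - 4329\right) = - 28132 \left(-20090 - 4329\right) = \left(-28132\right) \left(-24419\right) = 686955308$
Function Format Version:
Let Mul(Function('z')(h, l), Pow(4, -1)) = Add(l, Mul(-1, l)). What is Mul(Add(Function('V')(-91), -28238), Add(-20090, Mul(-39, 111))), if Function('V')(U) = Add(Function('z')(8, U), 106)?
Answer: 686955308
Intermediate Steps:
Function('z')(h, l) = 0 (Function('z')(h, l) = Mul(4, Add(l, Mul(-1, l))) = Mul(4, 0) = 0)
Function('V')(U) = 106 (Function('V')(U) = Add(0, 106) = 106)
Mul(Add(Function('V')(-91), -28238), Add(-20090, Mul(-39, 111))) = Mul(Add(106, -28238), Add(-20090, Mul(-39, 111))) = Mul(-28132, Add(-20090, -4329)) = Mul(-28132, -24419) = 686955308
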